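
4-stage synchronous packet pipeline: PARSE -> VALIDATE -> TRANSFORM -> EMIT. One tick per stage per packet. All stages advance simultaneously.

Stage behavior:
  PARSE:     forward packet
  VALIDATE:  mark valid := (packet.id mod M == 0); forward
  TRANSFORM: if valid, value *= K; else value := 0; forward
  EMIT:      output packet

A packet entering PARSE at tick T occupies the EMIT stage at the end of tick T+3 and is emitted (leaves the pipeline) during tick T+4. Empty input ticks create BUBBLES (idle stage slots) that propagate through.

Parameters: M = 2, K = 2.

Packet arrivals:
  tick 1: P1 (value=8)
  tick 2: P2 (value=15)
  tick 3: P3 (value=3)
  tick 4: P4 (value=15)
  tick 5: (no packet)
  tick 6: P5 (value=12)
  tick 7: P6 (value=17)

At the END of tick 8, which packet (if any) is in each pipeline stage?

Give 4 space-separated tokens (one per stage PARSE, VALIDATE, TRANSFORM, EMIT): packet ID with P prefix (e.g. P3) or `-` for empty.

Tick 1: [PARSE:P1(v=8,ok=F), VALIDATE:-, TRANSFORM:-, EMIT:-] out:-; in:P1
Tick 2: [PARSE:P2(v=15,ok=F), VALIDATE:P1(v=8,ok=F), TRANSFORM:-, EMIT:-] out:-; in:P2
Tick 3: [PARSE:P3(v=3,ok=F), VALIDATE:P2(v=15,ok=T), TRANSFORM:P1(v=0,ok=F), EMIT:-] out:-; in:P3
Tick 4: [PARSE:P4(v=15,ok=F), VALIDATE:P3(v=3,ok=F), TRANSFORM:P2(v=30,ok=T), EMIT:P1(v=0,ok=F)] out:-; in:P4
Tick 5: [PARSE:-, VALIDATE:P4(v=15,ok=T), TRANSFORM:P3(v=0,ok=F), EMIT:P2(v=30,ok=T)] out:P1(v=0); in:-
Tick 6: [PARSE:P5(v=12,ok=F), VALIDATE:-, TRANSFORM:P4(v=30,ok=T), EMIT:P3(v=0,ok=F)] out:P2(v=30); in:P5
Tick 7: [PARSE:P6(v=17,ok=F), VALIDATE:P5(v=12,ok=F), TRANSFORM:-, EMIT:P4(v=30,ok=T)] out:P3(v=0); in:P6
Tick 8: [PARSE:-, VALIDATE:P6(v=17,ok=T), TRANSFORM:P5(v=0,ok=F), EMIT:-] out:P4(v=30); in:-
At end of tick 8: ['-', 'P6', 'P5', '-']

Answer: - P6 P5 -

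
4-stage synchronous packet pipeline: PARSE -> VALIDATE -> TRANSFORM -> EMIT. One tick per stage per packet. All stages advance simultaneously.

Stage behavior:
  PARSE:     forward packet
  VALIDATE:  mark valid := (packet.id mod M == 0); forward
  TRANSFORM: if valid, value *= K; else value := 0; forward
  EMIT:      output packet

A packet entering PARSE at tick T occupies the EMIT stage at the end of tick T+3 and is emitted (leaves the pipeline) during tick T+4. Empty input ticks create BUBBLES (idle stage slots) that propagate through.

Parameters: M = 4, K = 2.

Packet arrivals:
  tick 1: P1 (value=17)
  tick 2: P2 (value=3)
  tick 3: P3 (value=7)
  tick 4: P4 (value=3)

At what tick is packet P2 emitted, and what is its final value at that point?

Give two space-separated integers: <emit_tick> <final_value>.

Answer: 6 0

Derivation:
Tick 1: [PARSE:P1(v=17,ok=F), VALIDATE:-, TRANSFORM:-, EMIT:-] out:-; in:P1
Tick 2: [PARSE:P2(v=3,ok=F), VALIDATE:P1(v=17,ok=F), TRANSFORM:-, EMIT:-] out:-; in:P2
Tick 3: [PARSE:P3(v=7,ok=F), VALIDATE:P2(v=3,ok=F), TRANSFORM:P1(v=0,ok=F), EMIT:-] out:-; in:P3
Tick 4: [PARSE:P4(v=3,ok=F), VALIDATE:P3(v=7,ok=F), TRANSFORM:P2(v=0,ok=F), EMIT:P1(v=0,ok=F)] out:-; in:P4
Tick 5: [PARSE:-, VALIDATE:P4(v=3,ok=T), TRANSFORM:P3(v=0,ok=F), EMIT:P2(v=0,ok=F)] out:P1(v=0); in:-
Tick 6: [PARSE:-, VALIDATE:-, TRANSFORM:P4(v=6,ok=T), EMIT:P3(v=0,ok=F)] out:P2(v=0); in:-
Tick 7: [PARSE:-, VALIDATE:-, TRANSFORM:-, EMIT:P4(v=6,ok=T)] out:P3(v=0); in:-
Tick 8: [PARSE:-, VALIDATE:-, TRANSFORM:-, EMIT:-] out:P4(v=6); in:-
P2: arrives tick 2, valid=False (id=2, id%4=2), emit tick 6, final value 0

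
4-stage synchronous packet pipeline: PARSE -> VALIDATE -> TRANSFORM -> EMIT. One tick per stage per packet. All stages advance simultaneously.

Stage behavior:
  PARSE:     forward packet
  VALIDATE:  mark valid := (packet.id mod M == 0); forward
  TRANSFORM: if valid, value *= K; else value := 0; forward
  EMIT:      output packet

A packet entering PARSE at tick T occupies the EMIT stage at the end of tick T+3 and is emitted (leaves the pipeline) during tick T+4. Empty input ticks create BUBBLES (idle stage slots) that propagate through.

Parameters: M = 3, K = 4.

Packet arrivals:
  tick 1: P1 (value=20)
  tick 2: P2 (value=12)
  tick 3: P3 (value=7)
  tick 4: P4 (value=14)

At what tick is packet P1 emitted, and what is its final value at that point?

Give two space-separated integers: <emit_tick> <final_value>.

Tick 1: [PARSE:P1(v=20,ok=F), VALIDATE:-, TRANSFORM:-, EMIT:-] out:-; in:P1
Tick 2: [PARSE:P2(v=12,ok=F), VALIDATE:P1(v=20,ok=F), TRANSFORM:-, EMIT:-] out:-; in:P2
Tick 3: [PARSE:P3(v=7,ok=F), VALIDATE:P2(v=12,ok=F), TRANSFORM:P1(v=0,ok=F), EMIT:-] out:-; in:P3
Tick 4: [PARSE:P4(v=14,ok=F), VALIDATE:P3(v=7,ok=T), TRANSFORM:P2(v=0,ok=F), EMIT:P1(v=0,ok=F)] out:-; in:P4
Tick 5: [PARSE:-, VALIDATE:P4(v=14,ok=F), TRANSFORM:P3(v=28,ok=T), EMIT:P2(v=0,ok=F)] out:P1(v=0); in:-
Tick 6: [PARSE:-, VALIDATE:-, TRANSFORM:P4(v=0,ok=F), EMIT:P3(v=28,ok=T)] out:P2(v=0); in:-
Tick 7: [PARSE:-, VALIDATE:-, TRANSFORM:-, EMIT:P4(v=0,ok=F)] out:P3(v=28); in:-
Tick 8: [PARSE:-, VALIDATE:-, TRANSFORM:-, EMIT:-] out:P4(v=0); in:-
P1: arrives tick 1, valid=False (id=1, id%3=1), emit tick 5, final value 0

Answer: 5 0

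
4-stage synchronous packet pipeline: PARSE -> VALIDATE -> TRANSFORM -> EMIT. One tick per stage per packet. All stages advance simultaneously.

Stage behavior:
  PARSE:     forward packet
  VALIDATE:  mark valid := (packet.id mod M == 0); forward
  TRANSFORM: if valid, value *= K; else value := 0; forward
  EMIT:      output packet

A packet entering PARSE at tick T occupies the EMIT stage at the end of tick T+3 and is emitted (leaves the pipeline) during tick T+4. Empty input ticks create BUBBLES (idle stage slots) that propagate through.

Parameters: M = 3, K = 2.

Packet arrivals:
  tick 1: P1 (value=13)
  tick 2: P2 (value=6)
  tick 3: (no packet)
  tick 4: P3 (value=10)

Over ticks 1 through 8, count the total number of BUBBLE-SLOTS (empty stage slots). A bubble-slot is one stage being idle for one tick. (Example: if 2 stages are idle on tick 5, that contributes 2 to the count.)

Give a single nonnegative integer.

Answer: 20

Derivation:
Tick 1: [PARSE:P1(v=13,ok=F), VALIDATE:-, TRANSFORM:-, EMIT:-] out:-; bubbles=3
Tick 2: [PARSE:P2(v=6,ok=F), VALIDATE:P1(v=13,ok=F), TRANSFORM:-, EMIT:-] out:-; bubbles=2
Tick 3: [PARSE:-, VALIDATE:P2(v=6,ok=F), TRANSFORM:P1(v=0,ok=F), EMIT:-] out:-; bubbles=2
Tick 4: [PARSE:P3(v=10,ok=F), VALIDATE:-, TRANSFORM:P2(v=0,ok=F), EMIT:P1(v=0,ok=F)] out:-; bubbles=1
Tick 5: [PARSE:-, VALIDATE:P3(v=10,ok=T), TRANSFORM:-, EMIT:P2(v=0,ok=F)] out:P1(v=0); bubbles=2
Tick 6: [PARSE:-, VALIDATE:-, TRANSFORM:P3(v=20,ok=T), EMIT:-] out:P2(v=0); bubbles=3
Tick 7: [PARSE:-, VALIDATE:-, TRANSFORM:-, EMIT:P3(v=20,ok=T)] out:-; bubbles=3
Tick 8: [PARSE:-, VALIDATE:-, TRANSFORM:-, EMIT:-] out:P3(v=20); bubbles=4
Total bubble-slots: 20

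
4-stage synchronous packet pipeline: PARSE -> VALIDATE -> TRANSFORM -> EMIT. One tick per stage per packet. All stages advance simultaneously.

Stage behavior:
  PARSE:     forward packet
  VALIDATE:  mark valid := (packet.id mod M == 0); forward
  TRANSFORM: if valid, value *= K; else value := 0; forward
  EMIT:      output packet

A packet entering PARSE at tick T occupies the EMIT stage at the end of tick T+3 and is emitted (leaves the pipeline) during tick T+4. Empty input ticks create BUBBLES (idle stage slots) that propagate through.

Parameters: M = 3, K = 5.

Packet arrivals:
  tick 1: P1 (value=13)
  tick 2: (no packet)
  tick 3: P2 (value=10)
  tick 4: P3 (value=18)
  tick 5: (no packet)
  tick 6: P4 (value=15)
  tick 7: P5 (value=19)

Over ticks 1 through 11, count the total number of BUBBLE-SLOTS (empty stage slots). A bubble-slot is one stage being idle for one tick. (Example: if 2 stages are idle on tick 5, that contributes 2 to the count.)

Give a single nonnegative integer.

Tick 1: [PARSE:P1(v=13,ok=F), VALIDATE:-, TRANSFORM:-, EMIT:-] out:-; bubbles=3
Tick 2: [PARSE:-, VALIDATE:P1(v=13,ok=F), TRANSFORM:-, EMIT:-] out:-; bubbles=3
Tick 3: [PARSE:P2(v=10,ok=F), VALIDATE:-, TRANSFORM:P1(v=0,ok=F), EMIT:-] out:-; bubbles=2
Tick 4: [PARSE:P3(v=18,ok=F), VALIDATE:P2(v=10,ok=F), TRANSFORM:-, EMIT:P1(v=0,ok=F)] out:-; bubbles=1
Tick 5: [PARSE:-, VALIDATE:P3(v=18,ok=T), TRANSFORM:P2(v=0,ok=F), EMIT:-] out:P1(v=0); bubbles=2
Tick 6: [PARSE:P4(v=15,ok=F), VALIDATE:-, TRANSFORM:P3(v=90,ok=T), EMIT:P2(v=0,ok=F)] out:-; bubbles=1
Tick 7: [PARSE:P5(v=19,ok=F), VALIDATE:P4(v=15,ok=F), TRANSFORM:-, EMIT:P3(v=90,ok=T)] out:P2(v=0); bubbles=1
Tick 8: [PARSE:-, VALIDATE:P5(v=19,ok=F), TRANSFORM:P4(v=0,ok=F), EMIT:-] out:P3(v=90); bubbles=2
Tick 9: [PARSE:-, VALIDATE:-, TRANSFORM:P5(v=0,ok=F), EMIT:P4(v=0,ok=F)] out:-; bubbles=2
Tick 10: [PARSE:-, VALIDATE:-, TRANSFORM:-, EMIT:P5(v=0,ok=F)] out:P4(v=0); bubbles=3
Tick 11: [PARSE:-, VALIDATE:-, TRANSFORM:-, EMIT:-] out:P5(v=0); bubbles=4
Total bubble-slots: 24

Answer: 24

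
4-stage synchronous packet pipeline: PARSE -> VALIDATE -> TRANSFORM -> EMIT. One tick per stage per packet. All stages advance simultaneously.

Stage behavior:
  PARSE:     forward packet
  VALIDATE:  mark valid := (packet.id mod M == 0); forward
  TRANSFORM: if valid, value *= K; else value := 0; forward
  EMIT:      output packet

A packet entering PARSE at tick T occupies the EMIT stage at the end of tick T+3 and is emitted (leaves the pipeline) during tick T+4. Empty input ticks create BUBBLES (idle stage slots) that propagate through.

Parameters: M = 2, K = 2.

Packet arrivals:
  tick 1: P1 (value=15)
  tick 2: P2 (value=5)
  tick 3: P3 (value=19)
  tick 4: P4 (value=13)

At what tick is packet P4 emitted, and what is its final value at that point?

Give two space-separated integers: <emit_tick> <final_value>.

Answer: 8 26

Derivation:
Tick 1: [PARSE:P1(v=15,ok=F), VALIDATE:-, TRANSFORM:-, EMIT:-] out:-; in:P1
Tick 2: [PARSE:P2(v=5,ok=F), VALIDATE:P1(v=15,ok=F), TRANSFORM:-, EMIT:-] out:-; in:P2
Tick 3: [PARSE:P3(v=19,ok=F), VALIDATE:P2(v=5,ok=T), TRANSFORM:P1(v=0,ok=F), EMIT:-] out:-; in:P3
Tick 4: [PARSE:P4(v=13,ok=F), VALIDATE:P3(v=19,ok=F), TRANSFORM:P2(v=10,ok=T), EMIT:P1(v=0,ok=F)] out:-; in:P4
Tick 5: [PARSE:-, VALIDATE:P4(v=13,ok=T), TRANSFORM:P3(v=0,ok=F), EMIT:P2(v=10,ok=T)] out:P1(v=0); in:-
Tick 6: [PARSE:-, VALIDATE:-, TRANSFORM:P4(v=26,ok=T), EMIT:P3(v=0,ok=F)] out:P2(v=10); in:-
Tick 7: [PARSE:-, VALIDATE:-, TRANSFORM:-, EMIT:P4(v=26,ok=T)] out:P3(v=0); in:-
Tick 8: [PARSE:-, VALIDATE:-, TRANSFORM:-, EMIT:-] out:P4(v=26); in:-
P4: arrives tick 4, valid=True (id=4, id%2=0), emit tick 8, final value 26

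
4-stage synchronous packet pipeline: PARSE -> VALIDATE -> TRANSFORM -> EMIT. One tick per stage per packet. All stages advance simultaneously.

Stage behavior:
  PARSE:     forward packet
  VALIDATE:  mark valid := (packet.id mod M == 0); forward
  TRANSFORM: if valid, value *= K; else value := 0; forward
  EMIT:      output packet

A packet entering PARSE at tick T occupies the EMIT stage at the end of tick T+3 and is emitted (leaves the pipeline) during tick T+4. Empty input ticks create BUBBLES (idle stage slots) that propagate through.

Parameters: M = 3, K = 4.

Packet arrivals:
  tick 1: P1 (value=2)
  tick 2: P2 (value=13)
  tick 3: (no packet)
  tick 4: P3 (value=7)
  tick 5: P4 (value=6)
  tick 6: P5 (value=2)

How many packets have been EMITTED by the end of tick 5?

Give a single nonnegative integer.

Tick 1: [PARSE:P1(v=2,ok=F), VALIDATE:-, TRANSFORM:-, EMIT:-] out:-; in:P1
Tick 2: [PARSE:P2(v=13,ok=F), VALIDATE:P1(v=2,ok=F), TRANSFORM:-, EMIT:-] out:-; in:P2
Tick 3: [PARSE:-, VALIDATE:P2(v=13,ok=F), TRANSFORM:P1(v=0,ok=F), EMIT:-] out:-; in:-
Tick 4: [PARSE:P3(v=7,ok=F), VALIDATE:-, TRANSFORM:P2(v=0,ok=F), EMIT:P1(v=0,ok=F)] out:-; in:P3
Tick 5: [PARSE:P4(v=6,ok=F), VALIDATE:P3(v=7,ok=T), TRANSFORM:-, EMIT:P2(v=0,ok=F)] out:P1(v=0); in:P4
Emitted by tick 5: ['P1']

Answer: 1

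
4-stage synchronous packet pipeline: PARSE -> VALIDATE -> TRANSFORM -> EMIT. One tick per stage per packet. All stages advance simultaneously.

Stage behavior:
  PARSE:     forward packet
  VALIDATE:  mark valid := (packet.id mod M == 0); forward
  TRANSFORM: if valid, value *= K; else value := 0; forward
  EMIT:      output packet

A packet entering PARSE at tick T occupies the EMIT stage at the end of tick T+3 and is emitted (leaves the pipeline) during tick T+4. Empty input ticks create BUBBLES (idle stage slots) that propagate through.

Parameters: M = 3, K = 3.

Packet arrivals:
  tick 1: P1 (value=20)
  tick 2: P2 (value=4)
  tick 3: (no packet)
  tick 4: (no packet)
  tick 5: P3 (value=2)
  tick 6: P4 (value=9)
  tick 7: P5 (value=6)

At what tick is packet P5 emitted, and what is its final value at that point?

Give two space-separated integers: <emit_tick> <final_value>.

Tick 1: [PARSE:P1(v=20,ok=F), VALIDATE:-, TRANSFORM:-, EMIT:-] out:-; in:P1
Tick 2: [PARSE:P2(v=4,ok=F), VALIDATE:P1(v=20,ok=F), TRANSFORM:-, EMIT:-] out:-; in:P2
Tick 3: [PARSE:-, VALIDATE:P2(v=4,ok=F), TRANSFORM:P1(v=0,ok=F), EMIT:-] out:-; in:-
Tick 4: [PARSE:-, VALIDATE:-, TRANSFORM:P2(v=0,ok=F), EMIT:P1(v=0,ok=F)] out:-; in:-
Tick 5: [PARSE:P3(v=2,ok=F), VALIDATE:-, TRANSFORM:-, EMIT:P2(v=0,ok=F)] out:P1(v=0); in:P3
Tick 6: [PARSE:P4(v=9,ok=F), VALIDATE:P3(v=2,ok=T), TRANSFORM:-, EMIT:-] out:P2(v=0); in:P4
Tick 7: [PARSE:P5(v=6,ok=F), VALIDATE:P4(v=9,ok=F), TRANSFORM:P3(v=6,ok=T), EMIT:-] out:-; in:P5
Tick 8: [PARSE:-, VALIDATE:P5(v=6,ok=F), TRANSFORM:P4(v=0,ok=F), EMIT:P3(v=6,ok=T)] out:-; in:-
Tick 9: [PARSE:-, VALIDATE:-, TRANSFORM:P5(v=0,ok=F), EMIT:P4(v=0,ok=F)] out:P3(v=6); in:-
Tick 10: [PARSE:-, VALIDATE:-, TRANSFORM:-, EMIT:P5(v=0,ok=F)] out:P4(v=0); in:-
Tick 11: [PARSE:-, VALIDATE:-, TRANSFORM:-, EMIT:-] out:P5(v=0); in:-
P5: arrives tick 7, valid=False (id=5, id%3=2), emit tick 11, final value 0

Answer: 11 0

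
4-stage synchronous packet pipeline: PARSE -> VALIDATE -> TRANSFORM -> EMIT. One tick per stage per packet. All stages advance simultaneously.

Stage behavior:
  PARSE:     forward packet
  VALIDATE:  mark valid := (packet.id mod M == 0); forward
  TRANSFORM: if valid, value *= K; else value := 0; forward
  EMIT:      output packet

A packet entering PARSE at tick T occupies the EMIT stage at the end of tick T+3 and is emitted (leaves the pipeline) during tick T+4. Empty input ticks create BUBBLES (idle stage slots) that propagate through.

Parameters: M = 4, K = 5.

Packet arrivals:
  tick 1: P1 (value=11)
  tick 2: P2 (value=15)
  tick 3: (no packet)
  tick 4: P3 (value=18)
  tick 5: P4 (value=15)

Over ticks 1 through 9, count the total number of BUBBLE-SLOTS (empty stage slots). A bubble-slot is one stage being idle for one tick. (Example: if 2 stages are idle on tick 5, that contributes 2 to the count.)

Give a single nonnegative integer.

Answer: 20

Derivation:
Tick 1: [PARSE:P1(v=11,ok=F), VALIDATE:-, TRANSFORM:-, EMIT:-] out:-; bubbles=3
Tick 2: [PARSE:P2(v=15,ok=F), VALIDATE:P1(v=11,ok=F), TRANSFORM:-, EMIT:-] out:-; bubbles=2
Tick 3: [PARSE:-, VALIDATE:P2(v=15,ok=F), TRANSFORM:P1(v=0,ok=F), EMIT:-] out:-; bubbles=2
Tick 4: [PARSE:P3(v=18,ok=F), VALIDATE:-, TRANSFORM:P2(v=0,ok=F), EMIT:P1(v=0,ok=F)] out:-; bubbles=1
Tick 5: [PARSE:P4(v=15,ok=F), VALIDATE:P3(v=18,ok=F), TRANSFORM:-, EMIT:P2(v=0,ok=F)] out:P1(v=0); bubbles=1
Tick 6: [PARSE:-, VALIDATE:P4(v=15,ok=T), TRANSFORM:P3(v=0,ok=F), EMIT:-] out:P2(v=0); bubbles=2
Tick 7: [PARSE:-, VALIDATE:-, TRANSFORM:P4(v=75,ok=T), EMIT:P3(v=0,ok=F)] out:-; bubbles=2
Tick 8: [PARSE:-, VALIDATE:-, TRANSFORM:-, EMIT:P4(v=75,ok=T)] out:P3(v=0); bubbles=3
Tick 9: [PARSE:-, VALIDATE:-, TRANSFORM:-, EMIT:-] out:P4(v=75); bubbles=4
Total bubble-slots: 20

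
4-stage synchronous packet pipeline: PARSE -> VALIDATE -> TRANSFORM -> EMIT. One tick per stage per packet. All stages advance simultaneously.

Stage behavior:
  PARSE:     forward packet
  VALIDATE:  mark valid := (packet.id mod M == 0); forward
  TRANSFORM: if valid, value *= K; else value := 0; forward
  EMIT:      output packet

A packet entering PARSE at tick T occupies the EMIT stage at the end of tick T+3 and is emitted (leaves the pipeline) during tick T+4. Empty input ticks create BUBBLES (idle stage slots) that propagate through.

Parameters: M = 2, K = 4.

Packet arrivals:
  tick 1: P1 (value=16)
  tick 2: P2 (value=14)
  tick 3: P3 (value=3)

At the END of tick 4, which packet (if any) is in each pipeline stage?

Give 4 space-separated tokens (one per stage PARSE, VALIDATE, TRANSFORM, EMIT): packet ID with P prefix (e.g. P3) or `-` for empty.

Answer: - P3 P2 P1

Derivation:
Tick 1: [PARSE:P1(v=16,ok=F), VALIDATE:-, TRANSFORM:-, EMIT:-] out:-; in:P1
Tick 2: [PARSE:P2(v=14,ok=F), VALIDATE:P1(v=16,ok=F), TRANSFORM:-, EMIT:-] out:-; in:P2
Tick 3: [PARSE:P3(v=3,ok=F), VALIDATE:P2(v=14,ok=T), TRANSFORM:P1(v=0,ok=F), EMIT:-] out:-; in:P3
Tick 4: [PARSE:-, VALIDATE:P3(v=3,ok=F), TRANSFORM:P2(v=56,ok=T), EMIT:P1(v=0,ok=F)] out:-; in:-
At end of tick 4: ['-', 'P3', 'P2', 'P1']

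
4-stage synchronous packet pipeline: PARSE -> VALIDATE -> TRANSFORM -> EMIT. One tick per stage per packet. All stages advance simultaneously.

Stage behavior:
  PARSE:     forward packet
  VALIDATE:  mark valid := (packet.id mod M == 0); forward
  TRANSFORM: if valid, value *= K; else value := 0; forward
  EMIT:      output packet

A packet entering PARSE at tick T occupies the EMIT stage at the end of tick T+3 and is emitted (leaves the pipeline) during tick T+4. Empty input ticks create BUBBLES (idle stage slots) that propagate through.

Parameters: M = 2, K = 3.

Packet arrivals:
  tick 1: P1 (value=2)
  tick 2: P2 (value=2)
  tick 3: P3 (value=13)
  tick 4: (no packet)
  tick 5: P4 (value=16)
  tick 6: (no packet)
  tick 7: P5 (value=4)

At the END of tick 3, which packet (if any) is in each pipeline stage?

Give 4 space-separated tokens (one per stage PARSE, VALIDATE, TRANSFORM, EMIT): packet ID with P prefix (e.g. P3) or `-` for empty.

Answer: P3 P2 P1 -

Derivation:
Tick 1: [PARSE:P1(v=2,ok=F), VALIDATE:-, TRANSFORM:-, EMIT:-] out:-; in:P1
Tick 2: [PARSE:P2(v=2,ok=F), VALIDATE:P1(v=2,ok=F), TRANSFORM:-, EMIT:-] out:-; in:P2
Tick 3: [PARSE:P3(v=13,ok=F), VALIDATE:P2(v=2,ok=T), TRANSFORM:P1(v=0,ok=F), EMIT:-] out:-; in:P3
At end of tick 3: ['P3', 'P2', 'P1', '-']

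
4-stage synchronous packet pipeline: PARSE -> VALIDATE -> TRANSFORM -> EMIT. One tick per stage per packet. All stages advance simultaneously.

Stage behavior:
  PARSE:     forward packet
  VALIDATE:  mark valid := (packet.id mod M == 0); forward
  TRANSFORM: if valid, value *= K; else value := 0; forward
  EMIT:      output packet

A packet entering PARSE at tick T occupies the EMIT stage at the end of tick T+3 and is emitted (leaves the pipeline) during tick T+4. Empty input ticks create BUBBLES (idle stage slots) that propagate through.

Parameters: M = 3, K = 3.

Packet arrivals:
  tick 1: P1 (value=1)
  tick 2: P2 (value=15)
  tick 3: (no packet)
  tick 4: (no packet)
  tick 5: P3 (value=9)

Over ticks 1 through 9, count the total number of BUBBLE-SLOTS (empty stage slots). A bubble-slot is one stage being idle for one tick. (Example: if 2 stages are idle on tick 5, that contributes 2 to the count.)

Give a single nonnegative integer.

Tick 1: [PARSE:P1(v=1,ok=F), VALIDATE:-, TRANSFORM:-, EMIT:-] out:-; bubbles=3
Tick 2: [PARSE:P2(v=15,ok=F), VALIDATE:P1(v=1,ok=F), TRANSFORM:-, EMIT:-] out:-; bubbles=2
Tick 3: [PARSE:-, VALIDATE:P2(v=15,ok=F), TRANSFORM:P1(v=0,ok=F), EMIT:-] out:-; bubbles=2
Tick 4: [PARSE:-, VALIDATE:-, TRANSFORM:P2(v=0,ok=F), EMIT:P1(v=0,ok=F)] out:-; bubbles=2
Tick 5: [PARSE:P3(v=9,ok=F), VALIDATE:-, TRANSFORM:-, EMIT:P2(v=0,ok=F)] out:P1(v=0); bubbles=2
Tick 6: [PARSE:-, VALIDATE:P3(v=9,ok=T), TRANSFORM:-, EMIT:-] out:P2(v=0); bubbles=3
Tick 7: [PARSE:-, VALIDATE:-, TRANSFORM:P3(v=27,ok=T), EMIT:-] out:-; bubbles=3
Tick 8: [PARSE:-, VALIDATE:-, TRANSFORM:-, EMIT:P3(v=27,ok=T)] out:-; bubbles=3
Tick 9: [PARSE:-, VALIDATE:-, TRANSFORM:-, EMIT:-] out:P3(v=27); bubbles=4
Total bubble-slots: 24

Answer: 24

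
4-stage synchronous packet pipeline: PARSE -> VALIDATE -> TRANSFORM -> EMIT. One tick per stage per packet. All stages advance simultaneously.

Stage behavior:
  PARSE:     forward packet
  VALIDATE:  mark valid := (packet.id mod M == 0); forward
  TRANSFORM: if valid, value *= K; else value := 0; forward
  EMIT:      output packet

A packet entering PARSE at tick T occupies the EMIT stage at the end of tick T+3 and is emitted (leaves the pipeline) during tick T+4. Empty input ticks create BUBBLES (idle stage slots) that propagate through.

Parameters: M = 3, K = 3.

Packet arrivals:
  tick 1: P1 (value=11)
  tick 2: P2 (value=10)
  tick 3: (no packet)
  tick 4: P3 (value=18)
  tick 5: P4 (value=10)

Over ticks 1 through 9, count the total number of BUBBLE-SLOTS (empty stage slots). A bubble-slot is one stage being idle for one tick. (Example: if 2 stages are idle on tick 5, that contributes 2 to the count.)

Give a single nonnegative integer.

Answer: 20

Derivation:
Tick 1: [PARSE:P1(v=11,ok=F), VALIDATE:-, TRANSFORM:-, EMIT:-] out:-; bubbles=3
Tick 2: [PARSE:P2(v=10,ok=F), VALIDATE:P1(v=11,ok=F), TRANSFORM:-, EMIT:-] out:-; bubbles=2
Tick 3: [PARSE:-, VALIDATE:P2(v=10,ok=F), TRANSFORM:P1(v=0,ok=F), EMIT:-] out:-; bubbles=2
Tick 4: [PARSE:P3(v=18,ok=F), VALIDATE:-, TRANSFORM:P2(v=0,ok=F), EMIT:P1(v=0,ok=F)] out:-; bubbles=1
Tick 5: [PARSE:P4(v=10,ok=F), VALIDATE:P3(v=18,ok=T), TRANSFORM:-, EMIT:P2(v=0,ok=F)] out:P1(v=0); bubbles=1
Tick 6: [PARSE:-, VALIDATE:P4(v=10,ok=F), TRANSFORM:P3(v=54,ok=T), EMIT:-] out:P2(v=0); bubbles=2
Tick 7: [PARSE:-, VALIDATE:-, TRANSFORM:P4(v=0,ok=F), EMIT:P3(v=54,ok=T)] out:-; bubbles=2
Tick 8: [PARSE:-, VALIDATE:-, TRANSFORM:-, EMIT:P4(v=0,ok=F)] out:P3(v=54); bubbles=3
Tick 9: [PARSE:-, VALIDATE:-, TRANSFORM:-, EMIT:-] out:P4(v=0); bubbles=4
Total bubble-slots: 20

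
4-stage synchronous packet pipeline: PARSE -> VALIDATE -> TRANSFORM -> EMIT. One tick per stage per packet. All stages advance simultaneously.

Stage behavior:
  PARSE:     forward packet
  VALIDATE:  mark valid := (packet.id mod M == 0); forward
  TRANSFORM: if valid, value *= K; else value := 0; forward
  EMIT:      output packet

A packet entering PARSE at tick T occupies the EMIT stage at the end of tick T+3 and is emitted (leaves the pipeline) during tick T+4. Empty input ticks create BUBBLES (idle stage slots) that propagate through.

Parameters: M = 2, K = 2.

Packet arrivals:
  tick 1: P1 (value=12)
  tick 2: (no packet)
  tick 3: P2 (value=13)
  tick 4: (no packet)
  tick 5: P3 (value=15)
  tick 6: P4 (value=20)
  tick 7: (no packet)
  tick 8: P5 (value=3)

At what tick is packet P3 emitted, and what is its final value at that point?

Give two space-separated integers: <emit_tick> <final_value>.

Tick 1: [PARSE:P1(v=12,ok=F), VALIDATE:-, TRANSFORM:-, EMIT:-] out:-; in:P1
Tick 2: [PARSE:-, VALIDATE:P1(v=12,ok=F), TRANSFORM:-, EMIT:-] out:-; in:-
Tick 3: [PARSE:P2(v=13,ok=F), VALIDATE:-, TRANSFORM:P1(v=0,ok=F), EMIT:-] out:-; in:P2
Tick 4: [PARSE:-, VALIDATE:P2(v=13,ok=T), TRANSFORM:-, EMIT:P1(v=0,ok=F)] out:-; in:-
Tick 5: [PARSE:P3(v=15,ok=F), VALIDATE:-, TRANSFORM:P2(v=26,ok=T), EMIT:-] out:P1(v=0); in:P3
Tick 6: [PARSE:P4(v=20,ok=F), VALIDATE:P3(v=15,ok=F), TRANSFORM:-, EMIT:P2(v=26,ok=T)] out:-; in:P4
Tick 7: [PARSE:-, VALIDATE:P4(v=20,ok=T), TRANSFORM:P3(v=0,ok=F), EMIT:-] out:P2(v=26); in:-
Tick 8: [PARSE:P5(v=3,ok=F), VALIDATE:-, TRANSFORM:P4(v=40,ok=T), EMIT:P3(v=0,ok=F)] out:-; in:P5
Tick 9: [PARSE:-, VALIDATE:P5(v=3,ok=F), TRANSFORM:-, EMIT:P4(v=40,ok=T)] out:P3(v=0); in:-
Tick 10: [PARSE:-, VALIDATE:-, TRANSFORM:P5(v=0,ok=F), EMIT:-] out:P4(v=40); in:-
Tick 11: [PARSE:-, VALIDATE:-, TRANSFORM:-, EMIT:P5(v=0,ok=F)] out:-; in:-
Tick 12: [PARSE:-, VALIDATE:-, TRANSFORM:-, EMIT:-] out:P5(v=0); in:-
P3: arrives tick 5, valid=False (id=3, id%2=1), emit tick 9, final value 0

Answer: 9 0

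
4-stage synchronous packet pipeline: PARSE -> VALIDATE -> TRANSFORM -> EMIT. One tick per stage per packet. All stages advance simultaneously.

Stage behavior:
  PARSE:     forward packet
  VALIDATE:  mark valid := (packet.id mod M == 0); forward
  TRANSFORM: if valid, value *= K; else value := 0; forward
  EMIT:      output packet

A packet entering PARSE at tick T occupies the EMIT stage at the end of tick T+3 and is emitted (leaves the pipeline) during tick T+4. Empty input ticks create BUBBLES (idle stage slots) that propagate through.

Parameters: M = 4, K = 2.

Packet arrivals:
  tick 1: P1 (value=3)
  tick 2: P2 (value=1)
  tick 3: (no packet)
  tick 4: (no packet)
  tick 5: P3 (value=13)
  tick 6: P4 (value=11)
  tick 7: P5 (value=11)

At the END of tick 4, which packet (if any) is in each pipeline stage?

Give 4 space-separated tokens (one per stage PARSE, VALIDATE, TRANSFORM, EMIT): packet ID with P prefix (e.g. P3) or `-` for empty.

Answer: - - P2 P1

Derivation:
Tick 1: [PARSE:P1(v=3,ok=F), VALIDATE:-, TRANSFORM:-, EMIT:-] out:-; in:P1
Tick 2: [PARSE:P2(v=1,ok=F), VALIDATE:P1(v=3,ok=F), TRANSFORM:-, EMIT:-] out:-; in:P2
Tick 3: [PARSE:-, VALIDATE:P2(v=1,ok=F), TRANSFORM:P1(v=0,ok=F), EMIT:-] out:-; in:-
Tick 4: [PARSE:-, VALIDATE:-, TRANSFORM:P2(v=0,ok=F), EMIT:P1(v=0,ok=F)] out:-; in:-
At end of tick 4: ['-', '-', 'P2', 'P1']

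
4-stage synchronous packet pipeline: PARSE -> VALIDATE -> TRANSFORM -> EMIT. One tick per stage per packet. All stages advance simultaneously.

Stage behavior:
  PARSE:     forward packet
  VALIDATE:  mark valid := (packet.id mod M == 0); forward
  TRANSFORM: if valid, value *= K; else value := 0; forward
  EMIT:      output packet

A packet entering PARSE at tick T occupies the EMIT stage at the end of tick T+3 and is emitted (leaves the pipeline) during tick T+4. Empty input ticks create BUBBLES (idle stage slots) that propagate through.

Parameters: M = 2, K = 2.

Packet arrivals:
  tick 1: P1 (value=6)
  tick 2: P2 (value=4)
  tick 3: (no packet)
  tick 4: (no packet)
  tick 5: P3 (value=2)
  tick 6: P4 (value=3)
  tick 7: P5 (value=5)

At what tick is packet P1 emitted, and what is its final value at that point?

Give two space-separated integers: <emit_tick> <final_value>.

Tick 1: [PARSE:P1(v=6,ok=F), VALIDATE:-, TRANSFORM:-, EMIT:-] out:-; in:P1
Tick 2: [PARSE:P2(v=4,ok=F), VALIDATE:P1(v=6,ok=F), TRANSFORM:-, EMIT:-] out:-; in:P2
Tick 3: [PARSE:-, VALIDATE:P2(v=4,ok=T), TRANSFORM:P1(v=0,ok=F), EMIT:-] out:-; in:-
Tick 4: [PARSE:-, VALIDATE:-, TRANSFORM:P2(v=8,ok=T), EMIT:P1(v=0,ok=F)] out:-; in:-
Tick 5: [PARSE:P3(v=2,ok=F), VALIDATE:-, TRANSFORM:-, EMIT:P2(v=8,ok=T)] out:P1(v=0); in:P3
Tick 6: [PARSE:P4(v=3,ok=F), VALIDATE:P3(v=2,ok=F), TRANSFORM:-, EMIT:-] out:P2(v=8); in:P4
Tick 7: [PARSE:P5(v=5,ok=F), VALIDATE:P4(v=3,ok=T), TRANSFORM:P3(v=0,ok=F), EMIT:-] out:-; in:P5
Tick 8: [PARSE:-, VALIDATE:P5(v=5,ok=F), TRANSFORM:P4(v=6,ok=T), EMIT:P3(v=0,ok=F)] out:-; in:-
Tick 9: [PARSE:-, VALIDATE:-, TRANSFORM:P5(v=0,ok=F), EMIT:P4(v=6,ok=T)] out:P3(v=0); in:-
Tick 10: [PARSE:-, VALIDATE:-, TRANSFORM:-, EMIT:P5(v=0,ok=F)] out:P4(v=6); in:-
Tick 11: [PARSE:-, VALIDATE:-, TRANSFORM:-, EMIT:-] out:P5(v=0); in:-
P1: arrives tick 1, valid=False (id=1, id%2=1), emit tick 5, final value 0

Answer: 5 0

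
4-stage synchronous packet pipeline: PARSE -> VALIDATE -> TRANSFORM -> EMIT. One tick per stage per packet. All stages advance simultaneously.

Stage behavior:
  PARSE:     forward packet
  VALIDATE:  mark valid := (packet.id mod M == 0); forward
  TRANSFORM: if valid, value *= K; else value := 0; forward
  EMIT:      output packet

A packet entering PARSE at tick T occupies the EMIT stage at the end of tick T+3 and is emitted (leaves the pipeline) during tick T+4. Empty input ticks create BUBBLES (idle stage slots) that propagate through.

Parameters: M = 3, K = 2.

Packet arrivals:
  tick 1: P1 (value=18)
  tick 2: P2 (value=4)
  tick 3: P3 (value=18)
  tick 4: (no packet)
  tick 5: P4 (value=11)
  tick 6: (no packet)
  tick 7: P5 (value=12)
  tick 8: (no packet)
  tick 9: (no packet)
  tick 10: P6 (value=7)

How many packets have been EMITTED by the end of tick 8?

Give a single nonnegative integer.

Tick 1: [PARSE:P1(v=18,ok=F), VALIDATE:-, TRANSFORM:-, EMIT:-] out:-; in:P1
Tick 2: [PARSE:P2(v=4,ok=F), VALIDATE:P1(v=18,ok=F), TRANSFORM:-, EMIT:-] out:-; in:P2
Tick 3: [PARSE:P3(v=18,ok=F), VALIDATE:P2(v=4,ok=F), TRANSFORM:P1(v=0,ok=F), EMIT:-] out:-; in:P3
Tick 4: [PARSE:-, VALIDATE:P3(v=18,ok=T), TRANSFORM:P2(v=0,ok=F), EMIT:P1(v=0,ok=F)] out:-; in:-
Tick 5: [PARSE:P4(v=11,ok=F), VALIDATE:-, TRANSFORM:P3(v=36,ok=T), EMIT:P2(v=0,ok=F)] out:P1(v=0); in:P4
Tick 6: [PARSE:-, VALIDATE:P4(v=11,ok=F), TRANSFORM:-, EMIT:P3(v=36,ok=T)] out:P2(v=0); in:-
Tick 7: [PARSE:P5(v=12,ok=F), VALIDATE:-, TRANSFORM:P4(v=0,ok=F), EMIT:-] out:P3(v=36); in:P5
Tick 8: [PARSE:-, VALIDATE:P5(v=12,ok=F), TRANSFORM:-, EMIT:P4(v=0,ok=F)] out:-; in:-
Emitted by tick 8: ['P1', 'P2', 'P3']

Answer: 3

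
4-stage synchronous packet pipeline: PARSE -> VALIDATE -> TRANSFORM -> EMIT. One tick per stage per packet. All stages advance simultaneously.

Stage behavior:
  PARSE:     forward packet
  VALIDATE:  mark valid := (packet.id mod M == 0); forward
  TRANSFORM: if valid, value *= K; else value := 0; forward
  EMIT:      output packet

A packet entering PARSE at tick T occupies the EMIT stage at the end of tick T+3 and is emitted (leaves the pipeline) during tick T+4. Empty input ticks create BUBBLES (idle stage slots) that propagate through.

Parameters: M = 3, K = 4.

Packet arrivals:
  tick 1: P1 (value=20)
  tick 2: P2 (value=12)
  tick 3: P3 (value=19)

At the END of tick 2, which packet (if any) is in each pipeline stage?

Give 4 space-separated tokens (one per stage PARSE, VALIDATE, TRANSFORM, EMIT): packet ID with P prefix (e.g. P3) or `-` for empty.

Answer: P2 P1 - -

Derivation:
Tick 1: [PARSE:P1(v=20,ok=F), VALIDATE:-, TRANSFORM:-, EMIT:-] out:-; in:P1
Tick 2: [PARSE:P2(v=12,ok=F), VALIDATE:P1(v=20,ok=F), TRANSFORM:-, EMIT:-] out:-; in:P2
At end of tick 2: ['P2', 'P1', '-', '-']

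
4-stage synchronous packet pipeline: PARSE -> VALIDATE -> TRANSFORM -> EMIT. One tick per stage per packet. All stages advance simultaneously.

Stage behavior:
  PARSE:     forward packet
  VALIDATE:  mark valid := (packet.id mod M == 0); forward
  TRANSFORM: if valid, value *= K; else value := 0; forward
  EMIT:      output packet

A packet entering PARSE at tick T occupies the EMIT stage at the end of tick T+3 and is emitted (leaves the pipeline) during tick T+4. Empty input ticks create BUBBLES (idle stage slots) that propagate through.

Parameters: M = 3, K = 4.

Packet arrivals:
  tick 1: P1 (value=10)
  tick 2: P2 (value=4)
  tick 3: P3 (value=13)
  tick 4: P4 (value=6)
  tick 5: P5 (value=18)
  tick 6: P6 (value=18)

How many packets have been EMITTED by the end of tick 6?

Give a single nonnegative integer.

Tick 1: [PARSE:P1(v=10,ok=F), VALIDATE:-, TRANSFORM:-, EMIT:-] out:-; in:P1
Tick 2: [PARSE:P2(v=4,ok=F), VALIDATE:P1(v=10,ok=F), TRANSFORM:-, EMIT:-] out:-; in:P2
Tick 3: [PARSE:P3(v=13,ok=F), VALIDATE:P2(v=4,ok=F), TRANSFORM:P1(v=0,ok=F), EMIT:-] out:-; in:P3
Tick 4: [PARSE:P4(v=6,ok=F), VALIDATE:P3(v=13,ok=T), TRANSFORM:P2(v=0,ok=F), EMIT:P1(v=0,ok=F)] out:-; in:P4
Tick 5: [PARSE:P5(v=18,ok=F), VALIDATE:P4(v=6,ok=F), TRANSFORM:P3(v=52,ok=T), EMIT:P2(v=0,ok=F)] out:P1(v=0); in:P5
Tick 6: [PARSE:P6(v=18,ok=F), VALIDATE:P5(v=18,ok=F), TRANSFORM:P4(v=0,ok=F), EMIT:P3(v=52,ok=T)] out:P2(v=0); in:P6
Emitted by tick 6: ['P1', 'P2']

Answer: 2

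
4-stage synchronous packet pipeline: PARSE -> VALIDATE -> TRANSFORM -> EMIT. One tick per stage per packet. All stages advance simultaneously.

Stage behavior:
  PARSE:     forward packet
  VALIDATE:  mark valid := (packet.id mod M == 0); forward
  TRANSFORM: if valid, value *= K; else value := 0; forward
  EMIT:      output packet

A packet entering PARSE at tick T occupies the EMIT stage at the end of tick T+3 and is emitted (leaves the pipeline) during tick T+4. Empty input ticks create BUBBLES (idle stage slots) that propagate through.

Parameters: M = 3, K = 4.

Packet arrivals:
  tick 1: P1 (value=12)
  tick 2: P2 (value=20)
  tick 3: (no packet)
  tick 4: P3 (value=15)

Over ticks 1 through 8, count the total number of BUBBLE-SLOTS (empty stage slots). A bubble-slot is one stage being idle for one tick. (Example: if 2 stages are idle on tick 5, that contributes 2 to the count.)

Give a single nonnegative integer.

Answer: 20

Derivation:
Tick 1: [PARSE:P1(v=12,ok=F), VALIDATE:-, TRANSFORM:-, EMIT:-] out:-; bubbles=3
Tick 2: [PARSE:P2(v=20,ok=F), VALIDATE:P1(v=12,ok=F), TRANSFORM:-, EMIT:-] out:-; bubbles=2
Tick 3: [PARSE:-, VALIDATE:P2(v=20,ok=F), TRANSFORM:P1(v=0,ok=F), EMIT:-] out:-; bubbles=2
Tick 4: [PARSE:P3(v=15,ok=F), VALIDATE:-, TRANSFORM:P2(v=0,ok=F), EMIT:P1(v=0,ok=F)] out:-; bubbles=1
Tick 5: [PARSE:-, VALIDATE:P3(v=15,ok=T), TRANSFORM:-, EMIT:P2(v=0,ok=F)] out:P1(v=0); bubbles=2
Tick 6: [PARSE:-, VALIDATE:-, TRANSFORM:P3(v=60,ok=T), EMIT:-] out:P2(v=0); bubbles=3
Tick 7: [PARSE:-, VALIDATE:-, TRANSFORM:-, EMIT:P3(v=60,ok=T)] out:-; bubbles=3
Tick 8: [PARSE:-, VALIDATE:-, TRANSFORM:-, EMIT:-] out:P3(v=60); bubbles=4
Total bubble-slots: 20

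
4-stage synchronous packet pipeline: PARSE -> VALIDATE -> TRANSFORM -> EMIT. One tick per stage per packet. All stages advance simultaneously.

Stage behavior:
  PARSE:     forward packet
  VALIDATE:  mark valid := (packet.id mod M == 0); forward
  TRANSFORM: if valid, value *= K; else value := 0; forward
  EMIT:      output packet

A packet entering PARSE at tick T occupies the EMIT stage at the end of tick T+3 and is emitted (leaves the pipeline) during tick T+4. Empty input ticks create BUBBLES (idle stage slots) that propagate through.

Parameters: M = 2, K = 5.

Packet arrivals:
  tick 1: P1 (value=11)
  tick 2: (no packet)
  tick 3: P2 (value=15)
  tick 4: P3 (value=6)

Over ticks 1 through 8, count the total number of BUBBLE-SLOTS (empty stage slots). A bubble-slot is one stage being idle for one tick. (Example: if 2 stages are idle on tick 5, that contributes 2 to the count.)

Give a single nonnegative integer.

Tick 1: [PARSE:P1(v=11,ok=F), VALIDATE:-, TRANSFORM:-, EMIT:-] out:-; bubbles=3
Tick 2: [PARSE:-, VALIDATE:P1(v=11,ok=F), TRANSFORM:-, EMIT:-] out:-; bubbles=3
Tick 3: [PARSE:P2(v=15,ok=F), VALIDATE:-, TRANSFORM:P1(v=0,ok=F), EMIT:-] out:-; bubbles=2
Tick 4: [PARSE:P3(v=6,ok=F), VALIDATE:P2(v=15,ok=T), TRANSFORM:-, EMIT:P1(v=0,ok=F)] out:-; bubbles=1
Tick 5: [PARSE:-, VALIDATE:P3(v=6,ok=F), TRANSFORM:P2(v=75,ok=T), EMIT:-] out:P1(v=0); bubbles=2
Tick 6: [PARSE:-, VALIDATE:-, TRANSFORM:P3(v=0,ok=F), EMIT:P2(v=75,ok=T)] out:-; bubbles=2
Tick 7: [PARSE:-, VALIDATE:-, TRANSFORM:-, EMIT:P3(v=0,ok=F)] out:P2(v=75); bubbles=3
Tick 8: [PARSE:-, VALIDATE:-, TRANSFORM:-, EMIT:-] out:P3(v=0); bubbles=4
Total bubble-slots: 20

Answer: 20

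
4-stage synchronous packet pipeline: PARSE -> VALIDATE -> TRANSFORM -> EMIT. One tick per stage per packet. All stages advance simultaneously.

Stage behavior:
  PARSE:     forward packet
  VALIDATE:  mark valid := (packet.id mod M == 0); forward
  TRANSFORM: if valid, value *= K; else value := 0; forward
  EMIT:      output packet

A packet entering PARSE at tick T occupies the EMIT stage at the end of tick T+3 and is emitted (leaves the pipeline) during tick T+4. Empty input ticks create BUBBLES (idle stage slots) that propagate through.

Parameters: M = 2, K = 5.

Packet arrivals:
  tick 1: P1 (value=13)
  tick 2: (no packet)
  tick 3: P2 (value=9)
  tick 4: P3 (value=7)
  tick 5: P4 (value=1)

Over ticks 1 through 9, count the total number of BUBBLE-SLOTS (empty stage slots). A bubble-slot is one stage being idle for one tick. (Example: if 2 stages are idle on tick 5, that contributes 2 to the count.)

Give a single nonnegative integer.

Answer: 20

Derivation:
Tick 1: [PARSE:P1(v=13,ok=F), VALIDATE:-, TRANSFORM:-, EMIT:-] out:-; bubbles=3
Tick 2: [PARSE:-, VALIDATE:P1(v=13,ok=F), TRANSFORM:-, EMIT:-] out:-; bubbles=3
Tick 3: [PARSE:P2(v=9,ok=F), VALIDATE:-, TRANSFORM:P1(v=0,ok=F), EMIT:-] out:-; bubbles=2
Tick 4: [PARSE:P3(v=7,ok=F), VALIDATE:P2(v=9,ok=T), TRANSFORM:-, EMIT:P1(v=0,ok=F)] out:-; bubbles=1
Tick 5: [PARSE:P4(v=1,ok=F), VALIDATE:P3(v=7,ok=F), TRANSFORM:P2(v=45,ok=T), EMIT:-] out:P1(v=0); bubbles=1
Tick 6: [PARSE:-, VALIDATE:P4(v=1,ok=T), TRANSFORM:P3(v=0,ok=F), EMIT:P2(v=45,ok=T)] out:-; bubbles=1
Tick 7: [PARSE:-, VALIDATE:-, TRANSFORM:P4(v=5,ok=T), EMIT:P3(v=0,ok=F)] out:P2(v=45); bubbles=2
Tick 8: [PARSE:-, VALIDATE:-, TRANSFORM:-, EMIT:P4(v=5,ok=T)] out:P3(v=0); bubbles=3
Tick 9: [PARSE:-, VALIDATE:-, TRANSFORM:-, EMIT:-] out:P4(v=5); bubbles=4
Total bubble-slots: 20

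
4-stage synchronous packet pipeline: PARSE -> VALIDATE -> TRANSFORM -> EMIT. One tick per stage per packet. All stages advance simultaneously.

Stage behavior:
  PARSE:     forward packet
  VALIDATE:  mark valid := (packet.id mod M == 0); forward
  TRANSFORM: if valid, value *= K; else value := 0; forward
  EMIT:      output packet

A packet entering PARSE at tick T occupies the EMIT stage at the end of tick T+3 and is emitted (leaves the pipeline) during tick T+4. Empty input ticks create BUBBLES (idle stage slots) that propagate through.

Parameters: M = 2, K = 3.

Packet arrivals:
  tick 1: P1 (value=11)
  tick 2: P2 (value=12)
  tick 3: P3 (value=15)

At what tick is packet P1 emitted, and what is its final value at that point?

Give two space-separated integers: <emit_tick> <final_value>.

Answer: 5 0

Derivation:
Tick 1: [PARSE:P1(v=11,ok=F), VALIDATE:-, TRANSFORM:-, EMIT:-] out:-; in:P1
Tick 2: [PARSE:P2(v=12,ok=F), VALIDATE:P1(v=11,ok=F), TRANSFORM:-, EMIT:-] out:-; in:P2
Tick 3: [PARSE:P3(v=15,ok=F), VALIDATE:P2(v=12,ok=T), TRANSFORM:P1(v=0,ok=F), EMIT:-] out:-; in:P3
Tick 4: [PARSE:-, VALIDATE:P3(v=15,ok=F), TRANSFORM:P2(v=36,ok=T), EMIT:P1(v=0,ok=F)] out:-; in:-
Tick 5: [PARSE:-, VALIDATE:-, TRANSFORM:P3(v=0,ok=F), EMIT:P2(v=36,ok=T)] out:P1(v=0); in:-
Tick 6: [PARSE:-, VALIDATE:-, TRANSFORM:-, EMIT:P3(v=0,ok=F)] out:P2(v=36); in:-
Tick 7: [PARSE:-, VALIDATE:-, TRANSFORM:-, EMIT:-] out:P3(v=0); in:-
P1: arrives tick 1, valid=False (id=1, id%2=1), emit tick 5, final value 0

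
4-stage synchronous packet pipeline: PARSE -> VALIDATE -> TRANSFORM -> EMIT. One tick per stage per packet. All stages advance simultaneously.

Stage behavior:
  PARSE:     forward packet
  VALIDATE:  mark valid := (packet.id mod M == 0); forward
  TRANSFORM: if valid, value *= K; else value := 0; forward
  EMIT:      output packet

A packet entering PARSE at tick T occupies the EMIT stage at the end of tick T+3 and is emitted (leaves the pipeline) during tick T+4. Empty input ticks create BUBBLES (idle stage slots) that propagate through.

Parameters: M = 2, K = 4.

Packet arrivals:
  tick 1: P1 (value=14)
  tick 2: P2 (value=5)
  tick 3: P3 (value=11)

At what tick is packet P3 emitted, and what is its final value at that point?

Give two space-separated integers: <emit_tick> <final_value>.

Answer: 7 0

Derivation:
Tick 1: [PARSE:P1(v=14,ok=F), VALIDATE:-, TRANSFORM:-, EMIT:-] out:-; in:P1
Tick 2: [PARSE:P2(v=5,ok=F), VALIDATE:P1(v=14,ok=F), TRANSFORM:-, EMIT:-] out:-; in:P2
Tick 3: [PARSE:P3(v=11,ok=F), VALIDATE:P2(v=5,ok=T), TRANSFORM:P1(v=0,ok=F), EMIT:-] out:-; in:P3
Tick 4: [PARSE:-, VALIDATE:P3(v=11,ok=F), TRANSFORM:P2(v=20,ok=T), EMIT:P1(v=0,ok=F)] out:-; in:-
Tick 5: [PARSE:-, VALIDATE:-, TRANSFORM:P3(v=0,ok=F), EMIT:P2(v=20,ok=T)] out:P1(v=0); in:-
Tick 6: [PARSE:-, VALIDATE:-, TRANSFORM:-, EMIT:P3(v=0,ok=F)] out:P2(v=20); in:-
Tick 7: [PARSE:-, VALIDATE:-, TRANSFORM:-, EMIT:-] out:P3(v=0); in:-
P3: arrives tick 3, valid=False (id=3, id%2=1), emit tick 7, final value 0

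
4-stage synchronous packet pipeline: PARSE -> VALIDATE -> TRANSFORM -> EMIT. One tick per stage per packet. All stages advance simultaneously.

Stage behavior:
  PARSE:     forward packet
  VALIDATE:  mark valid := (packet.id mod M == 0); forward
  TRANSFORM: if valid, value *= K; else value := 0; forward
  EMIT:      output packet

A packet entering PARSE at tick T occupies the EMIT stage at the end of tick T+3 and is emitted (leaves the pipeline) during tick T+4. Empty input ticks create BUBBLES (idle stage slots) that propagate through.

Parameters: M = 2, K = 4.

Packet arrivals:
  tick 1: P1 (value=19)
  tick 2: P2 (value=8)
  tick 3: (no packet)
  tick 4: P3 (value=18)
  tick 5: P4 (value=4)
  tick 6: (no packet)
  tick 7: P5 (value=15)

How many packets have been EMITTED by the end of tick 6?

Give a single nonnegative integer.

Tick 1: [PARSE:P1(v=19,ok=F), VALIDATE:-, TRANSFORM:-, EMIT:-] out:-; in:P1
Tick 2: [PARSE:P2(v=8,ok=F), VALIDATE:P1(v=19,ok=F), TRANSFORM:-, EMIT:-] out:-; in:P2
Tick 3: [PARSE:-, VALIDATE:P2(v=8,ok=T), TRANSFORM:P1(v=0,ok=F), EMIT:-] out:-; in:-
Tick 4: [PARSE:P3(v=18,ok=F), VALIDATE:-, TRANSFORM:P2(v=32,ok=T), EMIT:P1(v=0,ok=F)] out:-; in:P3
Tick 5: [PARSE:P4(v=4,ok=F), VALIDATE:P3(v=18,ok=F), TRANSFORM:-, EMIT:P2(v=32,ok=T)] out:P1(v=0); in:P4
Tick 6: [PARSE:-, VALIDATE:P4(v=4,ok=T), TRANSFORM:P3(v=0,ok=F), EMIT:-] out:P2(v=32); in:-
Emitted by tick 6: ['P1', 'P2']

Answer: 2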